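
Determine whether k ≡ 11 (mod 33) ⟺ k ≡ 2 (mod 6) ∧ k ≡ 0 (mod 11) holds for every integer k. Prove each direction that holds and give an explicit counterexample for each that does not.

Not equivalent: only (⇐) holds.

(←) If k ≡ 2 (mod 6) and k ≡ 0 (mod 11), then by the Chinese remainder theorem k ≡ 44 (mod 66). Since 44 ≡ 11 (mod 33) and 33 ∣ 66, we get k ≡ 11 (mod 33).

(→) This fails: k = 11 gives 11 ≡ 11 (mod 33) but 11 ≡ 5 (mod 6), so the conjunction on the right does not hold.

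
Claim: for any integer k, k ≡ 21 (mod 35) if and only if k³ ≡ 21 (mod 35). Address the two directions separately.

Both directions hold; the statement is true.

Forward direction. Suppose k ≡ 21 (mod 35). Write k = 35j + 21. Then (35j + 21)³ = 42875j³ + 77175j² + 46305j + 9261 = 35(1225j³ + 2205j² + 1323j + 264) + 21, so k³ ≡ 21 (mod 35).

Converse. Suppose k³ ≡ 21 (mod 35). The only residue r in {0, …, 34} with r³ ≡ 21 (mod 35) is r = 21, so k ≡ 21 (mod 35).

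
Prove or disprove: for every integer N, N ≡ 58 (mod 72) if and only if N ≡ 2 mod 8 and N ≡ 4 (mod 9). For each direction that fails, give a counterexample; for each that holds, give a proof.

Forward direction. Suppose N ≡ 58 (mod 72); write N = 72j + 58. Since 8 ∣ 72, reducing mod 8 gives N ≡ 58 ≡ 2 (mod 8); since 9 ∣ 72, reducing mod 9 gives N ≡ 58 ≡ 4 (mod 9).

Converse. If N ≡ 2 (mod 8) and N ≡ 4 (mod 9), then by the Chinese remainder theorem N ≡ 58 (mod 72). This is exactly N ≡ 58 (mod 72).

Both directions hold; the statement is true.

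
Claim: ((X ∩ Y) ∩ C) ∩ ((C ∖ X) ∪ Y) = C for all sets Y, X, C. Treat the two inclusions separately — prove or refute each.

(⊆) Let x ∈ ((X ∩ Y) ∩ C) ∩ ((C ∖ X) ∪ Y). Then x ∈ Y ∩ X ∩ C, from which x ∈ C.

(⊇) This inclusion fails. Take Y = ∅, X = ∅, C = {1}; then 1 ∈ C but 1 ∉ ((X ∩ Y) ∩ C) ∩ ((C ∖ X) ∪ Y).

(⊆) holds; (⊇) fails.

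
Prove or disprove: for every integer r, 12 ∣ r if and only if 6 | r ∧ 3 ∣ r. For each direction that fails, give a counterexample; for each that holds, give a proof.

(⟸) This fails: take r = 6. Both 6 ∣ 6 and 3 ∣ 6, yet 6 is not a multiple of 12 (since 6 = 0·12 + 6), so 12 ∤ 6.

(⟹) If 12 ∣ r, write r = 12q. Since 12 = 2·6, r = 6·(2q), so 6 ∣ r; and since 12 = 4·3, r = 3·(4q), so 3 ∣ r.

Not equivalent: only (⇒) holds.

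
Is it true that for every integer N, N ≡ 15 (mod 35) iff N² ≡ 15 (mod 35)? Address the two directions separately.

The forward direction holds; the converse fails.

(⇒) Suppose N ≡ 15 (mod 35). Write N = 35j + 15. Then (35j + 15)² = 1225j² + 1050j + 225 = 35(35j² + 30j + 6) + 15, so N² ≡ 15 (mod 35).

(⇐) This fails: take N = 20. Then 20² = 400 ≡ 15 (mod 35), yet 20 ≡ 20 (mod 35), not 15.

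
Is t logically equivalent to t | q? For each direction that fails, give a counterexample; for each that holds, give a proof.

Forward direction. Assume the antecedent. If q is true, t | q reduces to true regardless of the other variables. If q is false, the antecedent forces (q = F, t = T), and t | q holds there. Either way t | q holds.

Converse. This fails. Under q = T, t = F, the left side is false but the right side is true.

Not equivalent: only (⇒) holds.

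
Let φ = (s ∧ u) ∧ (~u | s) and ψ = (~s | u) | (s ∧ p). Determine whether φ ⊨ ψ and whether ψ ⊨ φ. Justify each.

The forward direction holds; the converse fails.

(⟹) Assume the antecedent. If s is true, the antecedent forces (s = T, u = T, p = F) or (s = T, u = T, p = T), and (~s | u) | (s ∧ p) holds there. If s is false, the antecedent cannot hold. Either way (~s | u) | (s ∧ p) holds.

(⟸) This fails. Under s = F, u = F, p = F, the left side is false but the right side is true.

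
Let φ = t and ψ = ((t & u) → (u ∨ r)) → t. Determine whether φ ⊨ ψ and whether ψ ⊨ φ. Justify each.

[⇒] Assume the antecedent. If u is true, the antecedent forces (u = T, r = F, t = T) or (u = T, r = T, t = T), and ((t & u) → (u ∨ r)) → t holds there. If u is false, the antecedent forces (u = F, r = F, t = T) or (u = F, r = T, t = T), and ((t & u) → (u ∨ r)) → t holds there. Either way ((t & u) → (u ∨ r)) → t holds.

[⇐] Assume the antecedent. If u is true, the antecedent forces (u = T, r = F, t = T) or (u = T, r = T, t = T), and t holds there. If u is false, the antecedent forces (u = F, r = F, t = T) or (u = F, r = T, t = T), and t holds there. Either way t holds.

Both directions hold; the statement is true.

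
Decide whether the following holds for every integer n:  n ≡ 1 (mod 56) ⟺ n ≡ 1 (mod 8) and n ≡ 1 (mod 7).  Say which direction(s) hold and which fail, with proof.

Forward direction. Suppose n ≡ 1 (mod 56); write n = 56j + 1. Since 8 ∣ 56, reducing mod 8 gives n ≡ 1 (mod 8); since 7 ∣ 56, reducing mod 7 gives n ≡ 1 (mod 7).

Converse. If n ≡ 1 (mod 8) and n ≡ 1 (mod 7), then by the Chinese remainder theorem n ≡ 1 (mod 56). This is exactly n ≡ 1 (mod 56).

Both implications hold.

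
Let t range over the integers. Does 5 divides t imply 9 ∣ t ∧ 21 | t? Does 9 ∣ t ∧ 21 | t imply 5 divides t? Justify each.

Neither direction holds.

(⟹) This fails: take t = 5. Certainly 5 ∣ 5, but 9 ∤ 5.

(⟸) This fails: take t = 63. Both 9 ∣ 63 and 21 ∣ 63, yet 63 is not a multiple of 5 (since 63 = 12·5 + 3), so 5 ∤ 63.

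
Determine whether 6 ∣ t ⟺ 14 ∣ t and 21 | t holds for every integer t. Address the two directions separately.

Only the reverse direction holds.

[⇒] This fails: take t = 6. Certainly 6 ∣ 6, but 14 ∤ 6.

[⇐] Suppose 14 ∣ t and 21 ∣ t. Any common multiple of 14 and 21 is a multiple of their lcm; here lcm(14, 21) = 14·21/gcd(14, 21) = 294/7 = 42, so 42 ∣ t. Since 6 ∣ 42, it follows that 6 ∣ t.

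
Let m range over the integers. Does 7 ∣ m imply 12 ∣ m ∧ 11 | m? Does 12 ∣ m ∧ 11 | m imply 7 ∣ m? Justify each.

(→) This fails: take m = 7. Certainly 7 ∣ 7, but 12 ∤ 7.

(←) This fails: take m = 132. Both 12 ∣ 132 and 11 ∣ 132, yet 132 is not a multiple of 7 (since 132 = 18·7 + 6), so 7 ∤ 132.

Neither implication holds.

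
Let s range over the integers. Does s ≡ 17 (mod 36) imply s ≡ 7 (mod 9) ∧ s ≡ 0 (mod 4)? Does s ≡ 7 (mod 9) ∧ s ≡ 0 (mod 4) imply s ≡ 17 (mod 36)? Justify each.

(⟹) This fails: s = 17 gives 17 ≡ 17 (mod 36) but 17 ≡ 8 (mod 9), so the conjunction on the right does not hold.

(⟸) This fails: s = 16 satisfies both congruences on the right (16 ≡ 7 mod 9 and 16 ≡ 0 mod 4) yet 16 ≡ 16 (mod 36), not 17.

(⇒) fails and (⇐) fails.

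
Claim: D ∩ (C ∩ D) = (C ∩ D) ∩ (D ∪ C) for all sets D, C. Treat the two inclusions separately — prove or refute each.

(⊆) Let x ∈ D ∩ (C ∩ D). Then x ∈ D ∩ C, from which x ∈ (C ∩ D) ∩ (D ∪ C).

(⊇) Let x ∈ (C ∩ D) ∩ (D ∪ C). Then x ∈ D ∩ C, from which x ∈ D ∩ (C ∩ D).

Both inclusions hold; the sets are equal.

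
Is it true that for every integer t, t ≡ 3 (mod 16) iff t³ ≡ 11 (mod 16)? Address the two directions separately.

Both implications hold.

(⇐) Suppose t³ ≡ 11 (mod 16). The only residue r in {0, …, 15} with r³ ≡ 11 (mod 16) is r = 3, so t ≡ 3 (mod 16).

(⇒) Suppose t ≡ 3 (mod 16). Write t = 16j + 3. Then (16j + 3)³ = 4096j³ + 2304j² + 432j + 27 = 16(256j³ + 144j² + 27j + 1) + 11, so t³ ≡ 11 (mod 16).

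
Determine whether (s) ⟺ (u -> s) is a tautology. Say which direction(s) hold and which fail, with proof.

Only the forward implication holds.

(⇒) Assume the antecedent. If s is true, u -> s reduces to true regardless of the other variables. If s is false, the antecedent cannot hold. Either way u -> s holds.

(⇐) This fails. Under s = F, u = F, the left side is false but the right side is true.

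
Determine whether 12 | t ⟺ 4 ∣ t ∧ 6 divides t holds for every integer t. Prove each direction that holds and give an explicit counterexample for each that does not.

(→) If 12 ∣ t, write t = 12q. Since 12 = 3·4, t = 4·(3q), so 4 ∣ t; and since 12 = 2·6, t = 6·(2q), so 6 ∣ t.

(←) Suppose 4 ∣ t and 6 ∣ t. Any common multiple of 4 and 6 is a multiple of their lcm; here lcm(4, 6) = 4·6/gcd(4, 6) = 24/2 = 12, so 12 ∣ t.

Equivalent; both directions hold.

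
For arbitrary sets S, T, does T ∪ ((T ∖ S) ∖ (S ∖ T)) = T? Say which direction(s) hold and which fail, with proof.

Both inclusions hold; the sets are equal.

(⟹) Let x ∈ T ∪ ((T ∖ S) ∖ (S ∖ T)). Then either x ∈ T and x ∉ S; or x ∈ S ∩ T. In each case x ∈ T, so T ∪ ((T ∖ S) ∖ (S ∖ T)) ⊆ T.

(⟸) Let x ∈ T. Then either x ∈ T and x ∉ S; or x ∈ S ∩ T. In each case x ∈ T ∪ ((T ∖ S) ∖ (S ∖ T)), so T ⊆ T ∪ ((T ∖ S) ∖ (S ∖ T)).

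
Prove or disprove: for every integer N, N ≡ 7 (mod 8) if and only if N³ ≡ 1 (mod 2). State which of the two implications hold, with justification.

The forward direction holds; the converse fails.

Forward direction. Suppose N ≡ 7 (mod 8). Then N³ ≡ 7³ = 343 (mod 8), and since 2 ∣ 8, also N³ ≡ 1 (mod 2).

Converse. This fails: take N = 1. Then 1³ = 1 ≡ 1 (mod 2), yet 1 ≡ 1 (mod 8), not 7.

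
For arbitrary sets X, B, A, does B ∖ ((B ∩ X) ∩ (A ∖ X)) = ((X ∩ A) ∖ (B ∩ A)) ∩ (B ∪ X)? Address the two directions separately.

(⊆) fails and (⊇) fails.

Forward inclusion. This inclusion fails. Take X = ∅, B = {1}, A = ∅; then 1 ∈ B ∖ ((B ∩ X) ∩ (A ∖ X)) but 1 ∉ ((X ∩ A) ∖ (B ∩ A)) ∩ (B ∪ X).

Reverse inclusion. This inclusion fails. Take X = {1}, B = ∅, A = {1}; then 1 ∈ ((X ∩ A) ∖ (B ∩ A)) ∩ (B ∪ X) but 1 ∉ B ∖ ((B ∩ X) ∩ (A ∖ X)).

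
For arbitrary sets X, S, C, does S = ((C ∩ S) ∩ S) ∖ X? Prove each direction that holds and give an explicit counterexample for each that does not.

(⊆) This inclusion fails. Take X = ∅, S = {1}, C = ∅; then 1 ∈ S but 1 ∉ ((C ∩ S) ∩ S) ∖ X.

(⊇) Let x ∈ ((C ∩ S) ∩ S) ∖ X. Then x ∈ S ∩ C and x ∉ X, from which x ∈ S.

The sets are not equal: only the reverse inclusion holds.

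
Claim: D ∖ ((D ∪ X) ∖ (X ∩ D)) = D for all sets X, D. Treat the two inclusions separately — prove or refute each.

(⟹) Let x ∈ D ∖ ((D ∪ X) ∖ (X ∩ D)). Then x ∈ X ∩ D, from which x ∈ D.

(⟸) This inclusion fails. Take X = ∅, D = {1}; then 1 ∈ D but 1 ∉ D ∖ ((D ∪ X) ∖ (X ∩ D)).

(⊆) holds; (⊇) fails.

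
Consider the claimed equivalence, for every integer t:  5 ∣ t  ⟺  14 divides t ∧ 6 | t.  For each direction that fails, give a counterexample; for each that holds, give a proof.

[⇒] This fails: take t = 5. Certainly 5 ∣ 5, but 14 ∤ 5.

[⇐] This fails: take t = 42. Both 14 ∣ 42 and 6 ∣ 42, yet 42 is not a multiple of 5 (since 42 = 8·5 + 2), so 5 ∤ 42.

Neither direction holds.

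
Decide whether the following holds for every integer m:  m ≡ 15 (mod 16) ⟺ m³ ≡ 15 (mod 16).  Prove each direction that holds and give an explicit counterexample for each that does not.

Both implications hold.

[⇒] Suppose m ≡ 15 (mod 16). Write m = 16j + 15. Then (16j + 15)³ = 4096j³ + 11520j² + 10800j + 3375 = 16(256j³ + 720j² + 675j + 210) + 15, so m³ ≡ 15 (mod 16).

[⇐] Conversely, suppose m³ ≡ 15 (mod 16). The only residue r in {0, …, 15} with r³ ≡ 15 (mod 16) is r = 15, so m ≡ 15 (mod 16).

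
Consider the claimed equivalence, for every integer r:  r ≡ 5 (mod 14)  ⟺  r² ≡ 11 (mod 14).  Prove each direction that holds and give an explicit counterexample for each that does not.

The forward direction holds; the converse fails.

(→) Suppose r ≡ 5 (mod 14). Write r = 14j + 5. Then (14j + 5)² = 196j² + 140j + 25 = 14(14j² + 10j + 1) + 11, so r² ≡ 11 (mod 14).

(←) This fails: take r = 9. Then 9² = 81 ≡ 11 (mod 14), yet 9 ≡ 9 (mod 14), not 5.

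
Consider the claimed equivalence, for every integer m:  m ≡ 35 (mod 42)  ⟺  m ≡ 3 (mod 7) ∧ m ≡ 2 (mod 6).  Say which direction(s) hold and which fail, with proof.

(⇒) fails and (⇐) fails.

[⇒] This fails: m = 35 gives 35 ≡ 35 (mod 42) but 35 ≡ 0 (mod 7), so the conjunction on the right does not hold.

[⇐] This fails: m = 38 satisfies both congruences on the right (38 ≡ 3 mod 7 and 38 ≡ 2 mod 6) yet 38 ≡ 38 (mod 42), not 35.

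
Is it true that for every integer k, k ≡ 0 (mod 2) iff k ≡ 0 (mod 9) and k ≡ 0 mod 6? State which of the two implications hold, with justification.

The forward direction fails; the converse holds.

Forward direction. This fails: k = 2 gives 2 ≡ 0 (mod 2) but 2 ≡ 2 (mod 9), so the conjunction on the right does not hold.

Converse. If k ≡ 0 (mod 9) and k ≡ 0 (mod 6), then by the Chinese remainder theorem k ≡ 0 (mod 18). Since 0 ≡ 0 (mod 2) and 2 ∣ 18, we get k ≡ 0 (mod 2).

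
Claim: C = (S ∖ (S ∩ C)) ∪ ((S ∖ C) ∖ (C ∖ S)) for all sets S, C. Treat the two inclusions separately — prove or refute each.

(⊆) fails and (⊇) fails.

Forward inclusion. This inclusion fails. Take S = ∅, C = {1}; then 1 ∈ C but 1 ∉ (S ∖ (S ∩ C)) ∪ ((S ∖ C) ∖ (C ∖ S)).

Reverse inclusion. This inclusion fails. Take S = {1}, C = ∅; then 1 ∈ (S ∖ (S ∩ C)) ∪ ((S ∖ C) ∖ (C ∖ S)) but 1 ∉ C.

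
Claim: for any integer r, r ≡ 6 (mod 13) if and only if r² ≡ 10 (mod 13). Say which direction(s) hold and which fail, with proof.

Not equivalent: only (⇒) holds.

Converse. This fails: take r = 7. Then 7² = 49 ≡ 10 (mod 13), yet 7 ≡ 7 (mod 13), not 6.

Forward direction. Suppose r ≡ 6 (mod 13). Write r = 13j + 6. Then (13j + 6)² = 169j² + 156j + 36 = 13(13j² + 12j + 2) + 10, so r² ≡ 10 (mod 13).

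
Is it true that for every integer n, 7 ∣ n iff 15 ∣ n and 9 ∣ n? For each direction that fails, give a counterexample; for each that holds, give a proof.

Neither direction holds.

Forward direction. This fails: take n = 7. Certainly 7 ∣ 7, but 15 ∤ 7.

Converse. This fails: take n = 45. Both 15 ∣ 45 and 9 ∣ 45, yet 45 is not a multiple of 7 (since 45 = 6·7 + 3), so 7 ∤ 45.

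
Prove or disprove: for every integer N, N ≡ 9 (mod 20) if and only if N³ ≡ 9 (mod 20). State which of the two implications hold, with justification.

Equivalent; both directions hold.

Forward direction. Suppose N ≡ 9 (mod 20). Write N = 20j + 9. Then (20j + 9)³ = 8000j³ + 10800j² + 4860j + 729 = 20(400j³ + 540j² + 243j + 36) + 9, so N³ ≡ 9 (mod 20).

Converse. Suppose N³ ≡ 9 (mod 20). The only residue r in {0, …, 19} with r³ ≡ 9 (mod 20) is r = 9, so N ≡ 9 (mod 20).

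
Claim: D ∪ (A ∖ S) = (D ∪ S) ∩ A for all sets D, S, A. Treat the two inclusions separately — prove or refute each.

Both inclusions fail.

(⟹) This inclusion fails. Take D = {1}, S = ∅, A = ∅; then 1 ∈ D ∪ (A ∖ S) but 1 ∉ (D ∪ S) ∩ A.

(⟸) This inclusion fails. Take D = ∅, S = {1}, A = {1}; then 1 ∈ (D ∪ S) ∩ A but 1 ∉ D ∪ (A ∖ S).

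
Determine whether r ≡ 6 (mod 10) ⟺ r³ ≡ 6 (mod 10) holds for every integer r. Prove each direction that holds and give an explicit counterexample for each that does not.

(⇒) Suppose r ≡ 6 (mod 10). Write r = 10j + 6. Then (10j + 6)³ = 1000j³ + 1800j² + 1080j + 216 = 10(100j³ + 180j² + 108j + 21) + 6, so r³ ≡ 6 (mod 10).

(⇐) Conversely, suppose r³ ≡ 6 (mod 10). The only residue r in {0, …, 9} with r³ ≡ 6 (mod 10) is r = 6, so r ≡ 6 (mod 10).

The biconditional holds.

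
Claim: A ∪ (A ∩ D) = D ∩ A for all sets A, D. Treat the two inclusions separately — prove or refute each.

Forward inclusion. This inclusion fails. Take A = {1}, D = ∅; then 1 ∈ A ∪ (A ∩ D) but 1 ∉ D ∩ A.

Reverse inclusion. Let x ∈ D ∩ A. Then x ∈ A ∩ D, from which x ∈ A ∪ (A ∩ D).

Only the reverse inclusion holds.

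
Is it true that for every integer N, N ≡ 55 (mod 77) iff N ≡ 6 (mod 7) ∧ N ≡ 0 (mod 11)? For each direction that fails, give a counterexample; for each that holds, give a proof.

Both directions hold.

(⟸) If N ≡ 6 (mod 7) and N ≡ 0 (mod 11), then by the Chinese remainder theorem N ≡ 55 (mod 77). This is exactly N ≡ 55 (mod 77).

(⟹) Suppose N ≡ 55 (mod 77); write N = 77j + 55. Since 7 ∣ 77, reducing mod 7 gives N ≡ 55 ≡ 6 (mod 7); since 11 ∣ 77, reducing mod 11 gives N ≡ 55 ≡ 0 (mod 11).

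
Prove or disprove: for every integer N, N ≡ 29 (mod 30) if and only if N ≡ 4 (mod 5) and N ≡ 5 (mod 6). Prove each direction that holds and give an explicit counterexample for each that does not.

Forward direction. Suppose N ≡ 29 (mod 30); write N = 30j + 29. Since 5 ∣ 30, reducing mod 5 gives N ≡ 29 ≡ 4 (mod 5); since 6 ∣ 30, reducing mod 6 gives N ≡ 29 ≡ 5 (mod 6).

Converse. If N ≡ 4 (mod 5) and N ≡ 5 (mod 6), then by the Chinese remainder theorem N ≡ 29 (mod 30). This is exactly N ≡ 29 (mod 30).

Equivalent; both directions hold.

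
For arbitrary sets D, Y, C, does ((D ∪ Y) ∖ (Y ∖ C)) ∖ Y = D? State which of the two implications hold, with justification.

The sets are not equal: only the forward inclusion holds.

(⊇) This inclusion fails. Take D = {1}, Y = {1}, C = ∅; then 1 ∈ D but 1 ∉ ((D ∪ Y) ∖ (Y ∖ C)) ∖ Y.

(⊆) Let x ∈ ((D ∪ Y) ∖ (Y ∖ C)) ∖ Y. Then either x ∈ D and x ∉ Y, C; or x ∈ D ∩ C and x ∉ Y. In each case x ∈ D, so ((D ∪ Y) ∖ (Y ∖ C)) ∖ Y ⊆ D.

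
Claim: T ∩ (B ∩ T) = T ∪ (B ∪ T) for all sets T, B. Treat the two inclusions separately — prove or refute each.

(⊆) Let x ∈ T ∩ (B ∩ T). Then x ∈ T ∩ B, from which x ∈ T ∪ (B ∪ T).

(⊇) This inclusion fails. Take T = {1}, B = ∅; then 1 ∈ T ∪ (B ∪ T) but 1 ∉ T ∩ (B ∩ T).

(⊆) holds; (⊇) fails.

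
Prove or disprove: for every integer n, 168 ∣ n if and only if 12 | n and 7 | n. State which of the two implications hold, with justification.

The forward direction holds; the converse fails.

(→) If 168 ∣ n, write n = 168q. Since 168 = 14·12, n = 12·(14q), so 12 ∣ n; and since 168 = 24·7, n = 7·(24q), so 7 ∣ n.

(←) This fails: take n = 84. Both 12 ∣ 84 and 7 ∣ 84, yet 84 is not a multiple of 168 (since 84 = 0·168 + 84), so 168 ∤ 84.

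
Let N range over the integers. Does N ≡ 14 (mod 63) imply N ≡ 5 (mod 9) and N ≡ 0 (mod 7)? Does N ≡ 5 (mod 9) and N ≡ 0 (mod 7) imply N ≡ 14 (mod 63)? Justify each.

(→) Suppose N ≡ 14 (mod 63); write N = 63j + 14. Since 9 ∣ 63, reducing mod 9 gives N ≡ 14 ≡ 5 (mod 9); since 7 ∣ 63, reducing mod 7 gives N ≡ 14 ≡ 0 (mod 7).

(←) Conversely, if N ≡ 5 (mod 9) and N ≡ 0 (mod 7), then by the Chinese remainder theorem N ≡ 14 (mod 63). This is exactly N ≡ 14 (mod 63).

Both implications hold.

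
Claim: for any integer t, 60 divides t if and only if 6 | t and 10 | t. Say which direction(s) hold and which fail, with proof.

(→) If 60 ∣ t, write t = 60q. Since 60 = 10·6, t = 6·(10q), so 6 ∣ t; and since 60 = 6·10, t = 10·(6q), so 10 ∣ t.

(←) This fails: take t = 30. Both 6 ∣ 30 and 10 ∣ 30, yet 30 is not a multiple of 60 (since 30 = 0·60 + 30), so 60 ∤ 30.

Not equivalent: only (⇒) holds.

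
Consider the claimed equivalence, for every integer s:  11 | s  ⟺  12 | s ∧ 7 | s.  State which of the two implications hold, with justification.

Neither implication holds.

(⟹) This fails: take s = 11. Certainly 11 ∣ 11, but 12 ∤ 11.

(⟸) This fails: take s = 84. Both 12 ∣ 84 and 7 ∣ 84, yet 84 is not a multiple of 11 (since 84 = 7·11 + 7), so 11 ∤ 84.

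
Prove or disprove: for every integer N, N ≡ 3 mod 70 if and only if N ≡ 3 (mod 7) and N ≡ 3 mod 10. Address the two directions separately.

(→) Suppose N ≡ 3 (mod 70); write N = 70j + 3. Since 7 ∣ 70, reducing mod 7 gives N ≡ 3 (mod 7); since 10 ∣ 70, reducing mod 10 gives N ≡ 3 (mod 10).

(←) Conversely, if N ≡ 3 (mod 7) and N ≡ 3 (mod 10), then by the Chinese remainder theorem N ≡ 3 (mod 70). This is exactly N ≡ 3 (mod 70).

Equivalent; both directions hold.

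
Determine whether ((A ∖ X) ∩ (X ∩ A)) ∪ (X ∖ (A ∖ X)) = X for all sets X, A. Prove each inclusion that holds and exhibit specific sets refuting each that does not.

(⊆) Let x ∈ ((A ∖ X) ∩ (X ∩ A)) ∪ (X ∖ (A ∖ X)). Then either x ∈ X and x ∉ A; or x ∈ X ∩ A. In each case x ∈ X, so ((A ∖ X) ∩ (X ∩ A)) ∪ (X ∖ (A ∖ X)) ⊆ X.

(⊇) Let x ∈ X. Then either x ∈ X and x ∉ A; or x ∈ X ∩ A. In each case x ∈ ((A ∖ X) ∩ (X ∩ A)) ∪ (X ∖ (A ∖ X)), so X ⊆ ((A ∖ X) ∩ (X ∩ A)) ∪ (X ∖ (A ∖ X)).

Both inclusions hold; the sets are equal.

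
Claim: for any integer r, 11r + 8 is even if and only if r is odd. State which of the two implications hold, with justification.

Forward direction. This fails: r = 4 gives 11r + 8 = 52, which is even, but 4 is even, not odd.

Converse. This also fails: r = 5 is odd, but 11r + 8 = 63 is odd, not even.

Neither direction holds.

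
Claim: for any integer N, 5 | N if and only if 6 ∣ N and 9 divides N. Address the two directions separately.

Neither implication holds.

(→) This fails: take N = 5. Certainly 5 ∣ 5, but 6 ∤ 5.

(←) This fails: take N = 18. Both 6 ∣ 18 and 9 ∣ 18, yet 18 is not a multiple of 5 (since 18 = 3·5 + 3), so 5 ∤ 18.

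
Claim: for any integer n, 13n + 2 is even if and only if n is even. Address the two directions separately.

Both directions hold.

Forward direction. Suppose 13n + 2 is even. Since 13 is odd, 13n and n have the same parity, so 13n + 2 ≡ n + 2 (mod 2). As 2 is even, 13n + 2 is even exactly when n is even. Thus n is even.

Converse. Suppose n is even; write n = 2j. Then 13n + 2 = 13·(2j) + 2 = 2·13j + 2, which is even.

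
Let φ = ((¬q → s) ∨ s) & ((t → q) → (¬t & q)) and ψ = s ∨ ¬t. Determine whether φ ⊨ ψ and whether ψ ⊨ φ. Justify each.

[⇒] Assume the antecedent. If q is true, the antecedent forces (q = T, t = F, s = F) or (q = T, t = F, s = T), and s ∨ ¬t holds there. If q is false, the antecedent forces (q = F, t = T, s = T), and s ∨ ¬t holds there. Either way s ∨ ¬t holds.

[⇐] This fails. Under q = F, t = F, s = F, the left side is false but the right side is true.

Not equivalent: only (⇒) holds.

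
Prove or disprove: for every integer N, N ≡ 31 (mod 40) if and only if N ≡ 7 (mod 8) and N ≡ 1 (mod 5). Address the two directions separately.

Both implications hold.

(⇐) If N ≡ 7 (mod 8) and N ≡ 1 (mod 5), then by the Chinese remainder theorem N ≡ 31 (mod 40). This is exactly N ≡ 31 (mod 40).

(⇒) Suppose N ≡ 31 (mod 40); write N = 40j + 31. Since 8 ∣ 40, reducing mod 8 gives N ≡ 31 ≡ 7 (mod 8); since 5 ∣ 40, reducing mod 5 gives N ≡ 31 ≡ 1 (mod 5).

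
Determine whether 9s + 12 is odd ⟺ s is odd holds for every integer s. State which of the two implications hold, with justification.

Both directions hold; the statement is true.

(←) Suppose s is odd; write s = 2j + 1. Then 9s + 12 = 9·(2j + 1) + 12 = 2·9j + 21, which is odd.

(→) Suppose 9s + 12 is odd. Since 9 is odd, 9s and s have the same parity, so 9s + 12 ≡ s + 12 (mod 2). As 12 is even, 9s + 12 is odd exactly when s is odd. Thus s is odd.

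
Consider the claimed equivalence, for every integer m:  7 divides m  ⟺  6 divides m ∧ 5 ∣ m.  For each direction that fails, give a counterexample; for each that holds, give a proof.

(→) This fails: take m = 7. Certainly 7 ∣ 7, but 6 ∤ 7.

(←) This fails: take m = 30. Both 6 ∣ 30 and 5 ∣ 30, yet 30 is not a multiple of 7 (since 30 = 4·7 + 2), so 7 ∤ 30.

(⇒) fails and (⇐) fails.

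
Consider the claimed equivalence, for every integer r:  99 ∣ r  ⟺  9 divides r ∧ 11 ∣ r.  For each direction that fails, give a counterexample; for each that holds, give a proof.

The biconditional holds.

(⇒) If 99 ∣ r, write r = 99q. Since 99 = 11·9, r = 9·(11q), so 9 ∣ r; and since 99 = 9·11, r = 11·(9q), so 11 ∣ r.

(⇐) Suppose 9 ∣ r and 11 ∣ r. Any common multiple of 9 and 11 is a multiple of their lcm; here gcd(9, 11) = 1, so lcm(9, 11) = 9·11 = 99, so 99 ∣ r.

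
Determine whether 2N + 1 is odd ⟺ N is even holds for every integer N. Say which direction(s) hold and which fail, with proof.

(←) Suppose N is even. Since 2 is even, 2N is even for every N, so 2N + 1 has the same parity as 1, which is odd. Hence 2N + 1 is odd.

(→) This fails: take N = 3. Then 2N + 1 = 7, which is odd, yet N = 3 is odd, not even.

Only the converse holds.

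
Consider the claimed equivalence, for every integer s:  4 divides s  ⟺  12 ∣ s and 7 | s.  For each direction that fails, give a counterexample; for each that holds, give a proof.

(⟸) Suppose 12 ∣ s and 7 ∣ s. Any common multiple of 12 and 7 is a multiple of their lcm; here gcd(12, 7) = 1, so lcm(12, 7) = 12·7 = 84, so 84 ∣ s. Since 4 ∣ 84, it follows that 4 ∣ s.

(⟹) This fails: take s = 4. Certainly 4 ∣ 4, but 12 ∤ 4.

Only the reverse direction holds.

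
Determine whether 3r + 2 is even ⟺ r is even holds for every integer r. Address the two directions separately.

(→) Suppose 3r + 2 is even. Since 3 is odd, 3r and r have the same parity, so 3r + 2 ≡ r + 2 (mod 2). As 2 is even, 3r + 2 is even exactly when r is even. Thus r is even.

(←) Conversely, suppose r is even; write r = 2j. Then 3r + 2 = 3·(2j) + 2 = 2·3j + 2, which is even.

Both directions hold; the statement is true.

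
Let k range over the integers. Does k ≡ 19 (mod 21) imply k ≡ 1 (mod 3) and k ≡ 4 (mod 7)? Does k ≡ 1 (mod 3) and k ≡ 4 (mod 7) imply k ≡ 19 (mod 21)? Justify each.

(⟹) This fails: k = 19 gives 19 ≡ 19 (mod 21) but 19 ≡ 5 (mod 7), so the conjunction on the right does not hold.

(⟸) This fails: k = 4 satisfies both congruences on the right (4 ≡ 1 mod 3 and 4 ≡ 4 mod 7) yet 4 ≡ 4 (mod 21), not 19.

Neither implication holds.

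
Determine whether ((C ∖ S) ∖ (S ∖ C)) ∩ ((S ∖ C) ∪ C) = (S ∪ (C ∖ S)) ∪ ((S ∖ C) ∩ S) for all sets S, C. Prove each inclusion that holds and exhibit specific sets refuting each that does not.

The sets are not equal: only the forward inclusion holds.

Forward inclusion. Let x ∈ ((C ∖ S) ∖ (S ∖ C)) ∩ ((S ∖ C) ∪ C). Then x ∈ C and x ∉ S, from which x ∈ (S ∪ (C ∖ S)) ∪ ((S ∖ C) ∩ S).

Reverse inclusion. This inclusion fails. Take S = {1}, C = ∅; then 1 ∈ (S ∪ (C ∖ S)) ∪ ((S ∖ C) ∩ S) but 1 ∉ ((C ∖ S) ∖ (S ∖ C)) ∩ ((S ∖ C) ∪ C).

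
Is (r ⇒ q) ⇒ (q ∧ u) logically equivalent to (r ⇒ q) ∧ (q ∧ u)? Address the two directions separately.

(⇐) Assume the antecedent. If u is true, the antecedent forces (u = T, r = F, q = T) or (u = T, r = T, q = T), and (r ⇒ q) ⇒ (q ∧ u) holds there. If u is false, the antecedent cannot hold. Either way (r ⇒ q) ⇒ (q ∧ u) holds.

(⇒) This fails. Under u = F, r = T, q = F, the left side is true but the right side is false.

Only the reverse direction holds.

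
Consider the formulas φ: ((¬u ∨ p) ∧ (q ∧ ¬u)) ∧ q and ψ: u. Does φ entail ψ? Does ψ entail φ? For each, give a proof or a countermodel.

(→) This fails. Under q = T, u = F, p = F, the left side is true but the right side is false.

(←) This fails. Under q = F, u = T, p = F, the left side is false but the right side is true.

(⇒) fails and (⇐) fails.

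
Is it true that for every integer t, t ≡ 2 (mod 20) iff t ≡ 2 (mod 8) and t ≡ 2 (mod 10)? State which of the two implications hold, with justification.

The forward direction fails; the converse holds.

(⇒) This fails: t = 22 gives 22 ≡ 2 (mod 20) but 22 ≡ 6 (mod 8), so the conjunction on the right does not hold.

(⇐) Conversely, if t ≡ 2 (mod 8) and t ≡ 2 (mod 10), then by the Chinese remainder theorem t ≡ 2 (mod 40). Since 2 ≡ 2 (mod 20) and 20 ∣ 40, we get t ≡ 2 (mod 20).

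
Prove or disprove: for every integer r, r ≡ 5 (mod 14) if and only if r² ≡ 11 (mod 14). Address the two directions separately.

(→) Suppose r ≡ 5 (mod 14). Write r = 14j + 5. Then (14j + 5)² = 196j² + 140j + 25 = 14(14j² + 10j + 1) + 11, so r² ≡ 11 (mod 14).

(←) This fails: take r = 9. Then 9² = 81 ≡ 11 (mod 14), yet 9 ≡ 9 (mod 14), not 5.

Not equivalent: only (⇒) holds.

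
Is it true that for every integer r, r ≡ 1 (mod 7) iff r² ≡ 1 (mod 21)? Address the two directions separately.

(⟹) This fails: take r = 15. Then 15 ≡ 1 (mod 7), but 15² = 225 ≡ 15 (mod 21), not 1.

(⟸) This fails: take r = 13. Then 13² = 169 ≡ 1 (mod 21), yet 13 ≡ 6 (mod 7), not 1.

Both directions fail.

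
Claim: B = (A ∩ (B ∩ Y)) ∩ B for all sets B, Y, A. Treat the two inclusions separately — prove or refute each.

Forward inclusion. This inclusion fails. Take B = {1}, Y = ∅, A = ∅; then 1 ∈ B but 1 ∉ (A ∩ (B ∩ Y)) ∩ B.

Reverse inclusion. Let x ∈ (A ∩ (B ∩ Y)) ∩ B. Then x ∈ B ∩ Y ∩ A, from which x ∈ B.

(⊆) fails; (⊇) holds.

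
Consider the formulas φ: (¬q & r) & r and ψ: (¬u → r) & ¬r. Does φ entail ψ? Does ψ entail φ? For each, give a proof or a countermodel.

Neither direction holds.

Forward direction. This fails. Under u = F, r = T, q = F, the left side is true but the right side is false.

Converse. This fails. Under u = T, r = F, q = F, the left side is false but the right side is true.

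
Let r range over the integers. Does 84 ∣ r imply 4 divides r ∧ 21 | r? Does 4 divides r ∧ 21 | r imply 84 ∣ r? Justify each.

The biconditional holds.

(→) If 84 ∣ r, write r = 84q. Since 84 = 21·4, r = 4·(21q), so 4 ∣ r; and since 84 = 4·21, r = 21·(4q), so 21 ∣ r.

(←) Suppose 4 ∣ r and 21 ∣ r. Any common multiple of 4 and 21 is a multiple of their lcm; here gcd(4, 21) = 1, so lcm(4, 21) = 4·21 = 84, so 84 ∣ r.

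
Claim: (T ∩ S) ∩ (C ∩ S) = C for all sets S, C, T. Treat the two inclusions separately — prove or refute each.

Only the forward inclusion holds.

Forward inclusion. Let x ∈ (T ∩ S) ∩ (C ∩ S). Then x ∈ S ∩ C ∩ T, from which x ∈ C.

Reverse inclusion. This inclusion fails. Take S = ∅, C = {1}, T = ∅; then 1 ∈ C but 1 ∉ (T ∩ S) ∩ (C ∩ S).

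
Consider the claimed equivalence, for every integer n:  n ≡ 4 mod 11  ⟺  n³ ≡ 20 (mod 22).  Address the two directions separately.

Not equivalent: only (⇐) holds.

Forward direction. This fails: take n = 15. Then 15 ≡ 4 (mod 11), but 15³ = 3375 ≡ 9 (mod 22), not 20.

Converse. The residues r modulo 22 with r³ ≡ 20 (mod 22) are exactly {4}, and each is ≡ 4 (mod 11).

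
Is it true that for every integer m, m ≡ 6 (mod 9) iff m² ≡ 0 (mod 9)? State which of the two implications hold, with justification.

(⟹) Suppose m ≡ 6 (mod 9). Write m = 9j + 6. Then (9j + 6)² = 81j² + 108j + 36 = 9(9j² + 12j + 4) + 0, so m² ≡ 0 (mod 9).

(⟸) This fails: take m = 0. Then 0² = 0 ≡ 0 (mod 9), yet 0 ≡ 0 (mod 9), not 6.

Only the forward implication holds.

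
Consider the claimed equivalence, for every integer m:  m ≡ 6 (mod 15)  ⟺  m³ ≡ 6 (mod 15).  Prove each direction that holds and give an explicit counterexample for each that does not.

Both directions hold; the statement is true.

(⟸) Suppose m³ ≡ 6 (mod 15). The only residue r in {0, …, 14} with r³ ≡ 6 (mod 15) is r = 6, so m ≡ 6 (mod 15).

(⟹) Suppose m ≡ 6 (mod 15). Write m = 15j + 6. Then (15j + 6)³ = 3375j³ + 4050j² + 1620j + 216 = 15(225j³ + 270j² + 108j + 14) + 6, so m³ ≡ 6 (mod 15).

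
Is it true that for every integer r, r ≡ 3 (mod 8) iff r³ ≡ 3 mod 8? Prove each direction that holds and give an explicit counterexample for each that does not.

(⇒) Suppose r ≡ 3 (mod 8). Write r = 8j + 3. Then (8j + 3)³ = 512j³ + 576j² + 216j + 27 = 8(64j³ + 72j² + 27j + 3) + 3, so r³ ≡ 3 (mod 8).

(⇐) For the converse, argue contrapositively. If r ≢ 3 (mod 8), then r is congruent to one of 0, 1, 2, 4, 5, 6, 7 modulo 8, and these give r³ ≡ 0, 1, 0, 0, 5, 0, 7 respectively — never 3.

Both directions hold.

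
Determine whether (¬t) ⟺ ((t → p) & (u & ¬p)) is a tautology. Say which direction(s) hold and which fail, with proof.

[⇒] This fails. Under u = F, t = F, p = F, the left side is true but the right side is false.

[⇐] Assume the antecedent. If u is true, the antecedent forces (u = T, t = F, p = F), and ¬t holds there. If u is false, the antecedent cannot hold. Either way ¬t holds.

The forward direction fails; the converse holds.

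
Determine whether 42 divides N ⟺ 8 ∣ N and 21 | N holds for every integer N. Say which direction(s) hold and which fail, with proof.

Converse. Suppose 8 ∣ N and 21 ∣ N. Any common multiple of 8 and 21 is a multiple of their lcm; here gcd(8, 21) = 1, so lcm(8, 21) = 8·21 = 168, so 168 ∣ N. Since 42 ∣ 168, it follows that 42 ∣ N.

Forward direction. This fails: take N = 42. Certainly 42 ∣ 42, but 8 ∤ 42.

Only the converse holds.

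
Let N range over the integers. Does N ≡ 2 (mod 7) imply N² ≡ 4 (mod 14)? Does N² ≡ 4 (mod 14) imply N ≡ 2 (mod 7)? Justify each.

(→) This fails: take N = 9. Then 9 ≡ 2 (mod 7), but 9² = 81 ≡ 11 (mod 14), not 4.

(←) This fails: take N = 12. Then 12² = 144 ≡ 4 (mod 14), yet 12 ≡ 5 (mod 7), not 2.

Both directions fail.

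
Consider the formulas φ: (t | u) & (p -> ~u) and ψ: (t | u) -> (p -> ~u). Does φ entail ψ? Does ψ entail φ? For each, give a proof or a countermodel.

Only the forward direction holds.

(→) Assume the antecedent. If u is true, the antecedent forces (u = T, t = F, p = F) or (u = T, t = T, p = F), and (t | u) -> (p -> ~u) holds there. If u is false, (t | u) -> (p -> ~u) reduces to true regardless of the other variables. Either way (t | u) -> (p -> ~u) holds.

(←) This fails. Under u = F, t = F, p = F, the left side is false but the right side is true.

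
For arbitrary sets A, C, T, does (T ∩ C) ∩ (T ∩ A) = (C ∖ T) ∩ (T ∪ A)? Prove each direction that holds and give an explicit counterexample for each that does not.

(⟹) This inclusion fails. Take A = {1}, C = {1}, T = {1}; then 1 ∈ (T ∩ C) ∩ (T ∩ A) but 1 ∉ (C ∖ T) ∩ (T ∪ A).

(⟸) This inclusion fails. Take A = {1}, C = {1}, T = ∅; then 1 ∈ (C ∖ T) ∩ (T ∪ A) but 1 ∉ (T ∩ C) ∩ (T ∩ A).

Both inclusions fail.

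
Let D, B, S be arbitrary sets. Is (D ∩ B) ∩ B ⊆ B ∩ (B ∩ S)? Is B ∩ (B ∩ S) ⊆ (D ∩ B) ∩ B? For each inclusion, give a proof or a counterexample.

Neither inclusion holds.

Forward inclusion. This inclusion fails. Take D = {1}, B = {1}, S = ∅; then 1 ∈ (D ∩ B) ∩ B but 1 ∉ B ∩ (B ∩ S).

Reverse inclusion. This inclusion fails. Take D = ∅, B = {1}, S = {1}; then 1 ∈ B ∩ (B ∩ S) but 1 ∉ (D ∩ B) ∩ B.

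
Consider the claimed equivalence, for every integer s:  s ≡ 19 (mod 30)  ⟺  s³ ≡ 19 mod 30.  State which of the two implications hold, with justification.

Equivalent; both directions hold.

(→) Suppose s ≡ 19 (mod 30). Write s = 30j + 19. Then (30j + 19)³ = 27000j³ + 51300j² + 32490j + 6859 = 30(900j³ + 1710j² + 1083j + 228) + 19, so s³ ≡ 19 (mod 30).

(←) Conversely, suppose s³ ≡ 19 (mod 30). The only residue r in {0, …, 29} with r³ ≡ 19 (mod 30) is r = 19, so s ≡ 19 (mod 30).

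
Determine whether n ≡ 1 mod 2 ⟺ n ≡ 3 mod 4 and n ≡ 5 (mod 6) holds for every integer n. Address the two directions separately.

(→) This fails: n = 1 gives 1 ≡ 1 (mod 2) but 1 ≡ 1 (mod 4), so the conjunction on the right does not hold.

(←) Conversely, if n ≡ 3 (mod 4) and n ≡ 5 (mod 6), then by the Chinese remainder theorem n ≡ 11 (mod 12). Since 11 ≡ 1 (mod 2) and 2 ∣ 12, we get n ≡ 1 (mod 2).

Only the converse holds.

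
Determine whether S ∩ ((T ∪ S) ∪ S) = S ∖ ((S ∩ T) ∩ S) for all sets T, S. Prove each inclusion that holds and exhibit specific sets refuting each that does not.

Only the reverse inclusion holds.

Forward inclusion. This inclusion fails. Take T = {1}, S = {1}; then 1 ∈ S ∩ ((T ∪ S) ∪ S) but 1 ∉ S ∖ ((S ∩ T) ∩ S).

Reverse inclusion. Let x ∈ S ∖ ((S ∩ T) ∩ S). Then x ∈ S and x ∉ T, from which x ∈ S ∩ ((T ∪ S) ∪ S).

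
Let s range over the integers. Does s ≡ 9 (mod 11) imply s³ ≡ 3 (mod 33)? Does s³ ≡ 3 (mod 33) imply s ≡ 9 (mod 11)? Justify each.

(⟸) The residues r modulo 33 with r³ ≡ 3 (mod 33) are exactly {9}, and each is ≡ 9 (mod 11).

(⟹) This fails: take s = 20. Then 20 ≡ 9 (mod 11), but 20³ = 8000 ≡ 14 (mod 33), not 3.

The forward direction fails; the converse holds.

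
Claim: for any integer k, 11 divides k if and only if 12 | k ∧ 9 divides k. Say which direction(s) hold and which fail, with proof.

Neither direction holds.

(⟹) This fails: take k = 11. Certainly 11 ∣ 11, but 12 ∤ 11.

(⟸) This fails: take k = 36. Both 12 ∣ 36 and 9 ∣ 36, yet 36 is not a multiple of 11 (since 36 = 3·11 + 3), so 11 ∤ 36.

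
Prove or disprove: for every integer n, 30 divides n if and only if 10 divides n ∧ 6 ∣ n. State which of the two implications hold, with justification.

(⟹) If 30 ∣ n, write n = 30q. Since 30 = 3·10, n = 10·(3q), so 10 ∣ n; and since 30 = 5·6, n = 6·(5q), so 6 ∣ n.

(⟸) Suppose 10 ∣ n and 6 ∣ n. Any common multiple of 10 and 6 is a multiple of their lcm; here lcm(10, 6) = 10·6/gcd(10, 6) = 60/2 = 30, so 30 ∣ n.

Both directions hold; the statement is true.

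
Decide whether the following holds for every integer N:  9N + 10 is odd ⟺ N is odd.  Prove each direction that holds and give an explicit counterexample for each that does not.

Both directions hold; the statement is true.

(⇐) Suppose N is odd; write N = 2j + 1. Then 9N + 10 = 9·(2j + 1) + 10 = 2·9j + 19, which is odd.

(⇒) Suppose 9N + 10 is odd. Since 9 is odd, 9N and N have the same parity, so 9N + 10 ≡ N + 10 (mod 2). As 10 is even, 9N + 10 is odd exactly when N is odd. Thus N is odd.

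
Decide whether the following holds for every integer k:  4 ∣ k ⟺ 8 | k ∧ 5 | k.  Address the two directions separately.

(⟹) This fails: take k = 4. Certainly 4 ∣ 4, but 8 ∤ 4.

(⟸) Suppose 8 ∣ k and 5 ∣ k. Any common multiple of 8 and 5 is a multiple of their lcm; here gcd(8, 5) = 1, so lcm(8, 5) = 8·5 = 40, so 40 ∣ k. Since 4 ∣ 40, it follows that 4 ∣ k.

Not equivalent: only (⇐) holds.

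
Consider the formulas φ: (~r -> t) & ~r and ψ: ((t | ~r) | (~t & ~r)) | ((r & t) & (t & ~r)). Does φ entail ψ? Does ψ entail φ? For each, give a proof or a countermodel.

The forward direction holds; the converse fails.

[⇒] Assume the antecedent. If r is true, the antecedent cannot hold. If r is false, the consequent reduces to true regardless of the other variables. Either way the consequent holds.

[⇐] This fails. Under r = F, t = F, the left side is false but the right side is true.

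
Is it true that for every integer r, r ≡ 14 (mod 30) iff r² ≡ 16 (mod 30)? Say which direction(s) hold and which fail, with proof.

Forward direction. Suppose r ≡ 14 (mod 30). Write r = 30j + 14. Then (30j + 14)² = 900j² + 840j + 196 = 30(30j² + 28j + 6) + 16, so r² ≡ 16 (mod 30).

Converse. This fails: take r = 4. Then 4² = 16 ≡ 16 (mod 30), yet 4 ≡ 4 (mod 30), not 14.

Only the forward implication holds.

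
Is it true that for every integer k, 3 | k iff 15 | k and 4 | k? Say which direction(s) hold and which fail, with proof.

[⇒] This fails: take k = 3. Certainly 3 ∣ 3, but 15 ∤ 3.

[⇐] Suppose 15 ∣ k and 4 ∣ k. Any common multiple of 15 and 4 is a multiple of their lcm; here gcd(15, 4) = 1, so lcm(15, 4) = 15·4 = 60, so 60 ∣ k. Since 3 ∣ 60, it follows that 3 ∣ k.

Not equivalent: only (⇐) holds.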